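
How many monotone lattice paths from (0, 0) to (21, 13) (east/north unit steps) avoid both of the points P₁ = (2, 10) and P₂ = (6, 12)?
Number of paths = 927600936

Inclusion–exclusion. Total paths: C(34, 21) = 927983760. Through P₁: C(12, 2)·C(22, 19) = 101640. Through P₂: C(18, 6)·C(16, 15) = 297024. Since P₁ is strictly southwest of P₂, a monotone path through both must visit P₁ then P₂; paths through both = C(12, 2)·C(6, 4)·C(16, 15) = 15840. Avoid both = 927983760 − 101640 − 297024 + 15840 = 927600936.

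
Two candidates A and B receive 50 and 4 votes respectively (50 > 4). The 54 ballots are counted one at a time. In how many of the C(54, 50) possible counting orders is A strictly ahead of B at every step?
Strict-lead orderings = 269399

Total orderings of the 54 votes with 50 for A: C(54, 50) = 316251. By the Bertrand ballot formula (Cycle Lemma / reflection principle), the number of orderings in which A is strictly ahead of B throughout is (p − q)/(p + q) · C(p + q, p) = (50 − 4)/(50 + 4) · 316251 = 269399.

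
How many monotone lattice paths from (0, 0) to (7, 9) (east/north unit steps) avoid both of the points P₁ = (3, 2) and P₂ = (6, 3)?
Number of paths = 7832

Inclusion–exclusion. Total paths: C(16, 7) = 11440. Through P₁: C(5, 3)·C(11, 4) = 3300. Through P₂: C(9, 6)·C(7, 1) = 588. Since P₁ is strictly southwest of P₂, a monotone path through both must visit P₁ then P₂; paths through both = C(5, 3)·C(4, 3)·C(7, 1) = 280. Avoid both = 11440 − 3300 − 588 + 280 = 7832.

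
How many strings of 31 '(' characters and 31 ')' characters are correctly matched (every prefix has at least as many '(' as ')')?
C_31 = 14544636039226909

These balanced parentheses are counted by the Catalan number C_n = (1/(n + 1)) · C(2n, n). For n = 31: C_31 = (1/32) · C(62, 31) = 465428353255261088/32 = 14544636039226909.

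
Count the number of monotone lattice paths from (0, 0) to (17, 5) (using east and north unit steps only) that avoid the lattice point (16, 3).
Number of paths = 23427

Total paths from (0, 0) to (17, 5): C(22, 17) = 26334. Paths through (16, 3): (paths (0, 0) → (16, 3)) × (paths (16, 3) → (17, 5)) = C(19, 16) · C(3, 1) = 969 · 3 = 2907. Avoidance count = 26334 − 2907 = 23427.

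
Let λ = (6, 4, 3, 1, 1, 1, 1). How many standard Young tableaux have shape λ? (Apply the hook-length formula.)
# SYT of shape (6, 4, 3, 1, 1, 1, 1) = 2431000

Hook-length formula: f^λ = n! / Π hook(c), product over all cells c of the Young diagram. For λ = (6, 4, 3, 1, 1, 1, 1), n = 17 boxes. Hook lengths by row (left-to-right, top-to-bottom): [12, 7, 6, 4, 2, 1]; [9, 4, 3, 1]; [7, 2, 1]; [4]; [3]; [2]; [1]. Product of hooks = 146313216. So f^λ = 17! / 146313216 = 355687428096000 / 146313216 = 2431000.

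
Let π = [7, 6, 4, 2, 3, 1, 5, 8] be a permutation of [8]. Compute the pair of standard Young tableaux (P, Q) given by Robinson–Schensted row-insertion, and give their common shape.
P = [1, 3, 5, 8] / [2] / [4] / [6] / [7];  Q = [1, 5, 7, 8] / [2] / [3] / [4] / [6];  common shape = (4, 1, 1, 1, 1)

Row-insert the values π_1, π_2, … into P one at a time, bumping the leftmost entry strictly greater than the inserted value down to the next row. The recording tableau Q records, in position (i, j), the step at which that cell was added to P.
  Insert 7 (step 1): P = [7];  Q = [1]
  Insert 6 (step 2): P = [6] / [7];  Q = [1] / [2]
  Insert 4 (step 3): P = [4] / [6] / [7];  Q = [1] / [2] / [3]
  Insert 2 (step 4): P = [2] / [4] / [6] / [7];  Q = [1] / [2] / [3] / [4]
  Insert 3 (step 5): P = [2, 3] / [4] / [6] / [7];  Q = [1, 5] / [2] / [3] / [4]
  Insert 1 (step 6): P = [1, 3] / [2] / [4] / [6] / [7];  Q = [1, 5] / [2] / [3] / [4] / [6]
  Insert 5 (step 7): P = [1, 3, 5] / [2] / [4] / [6] / [7];  Q = [1, 5, 7] / [2] / [3] / [4] / [6]
  Insert 8 (step 8): P = [1, 3, 5, 8] / [2] / [4] / [6] / [7];  Q = [1, 5, 7, 8] / [2] / [3] / [4] / [6]
Final shape: (4, 1, 1, 1, 1).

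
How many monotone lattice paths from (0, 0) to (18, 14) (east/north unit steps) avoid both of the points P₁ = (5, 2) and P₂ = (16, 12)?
Number of paths = 224140986

Inclusion–exclusion. Total paths: C(32, 18) = 471435600. Through P₁: C(7, 5)·C(25, 13) = 109206300. Through P₂: C(28, 16)·C(4, 2) = 182530530. Since P₁ is strictly southwest of P₂, a monotone path through both must visit P₁ then P₂; paths through both = C(7, 5)·C(21, 11)·C(4, 2) = 44442216. Avoid both = 471435600 − 109206300 − 182530530 + 44442216 = 224140986.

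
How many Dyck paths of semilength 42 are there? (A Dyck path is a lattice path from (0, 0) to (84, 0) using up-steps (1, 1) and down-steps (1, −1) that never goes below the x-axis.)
C_42 = 39044429911904443959240

These Dyck paths are counted by the Catalan number C_n = (1/(n + 1)) · C(2n, n). For n = 42: C_42 = (1/43) · C(84, 42) = 1678910486211891090247320/43 = 39044429911904443959240.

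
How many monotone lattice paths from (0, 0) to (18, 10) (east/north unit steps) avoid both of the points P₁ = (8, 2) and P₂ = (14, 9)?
Number of paths = 7454150

Inclusion–exclusion. Total paths: C(28, 18) = 13123110. Through P₁: C(10, 8)·C(18, 10) = 1969110. Through P₂: C(23, 14)·C(5, 4) = 4085950. Since P₁ is strictly southwest of P₂, a monotone path through both must visit P₁ then P₂; paths through both = C(10, 8)·C(13, 6)·C(5, 4) = 386100. Avoid both = 13123110 − 1969110 − 4085950 + 386100 = 7454150.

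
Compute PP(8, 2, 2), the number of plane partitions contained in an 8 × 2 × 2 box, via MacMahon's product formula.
PP(8, 2, 2) = 825

Evaluate the triple product over i = 1..8, j = 1..2, k = 1..2. The factors are (2/1) · (3/2) · (3/2) · (4/3) · (3/2) · (4/3) · (4/3) · (5/4) · … (32 factors total). The numerators and denominators telescope so the product is an integer; carrying out the multiplication exactly gives PP(8, 2, 2) = 825.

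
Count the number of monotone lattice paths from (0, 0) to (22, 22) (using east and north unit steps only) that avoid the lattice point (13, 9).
Number of paths = 1856672307320

Total paths from (0, 0) to (22, 22): C(44, 22) = 2104098963720. Paths through (13, 9): (paths (0, 0) → (13, 9)) × (paths (13, 9) → (22, 22)) = C(22, 13) · C(22, 9) = 497420 · 497420 = 247426656400. Avoidance count = 2104098963720 − 247426656400 = 1856672307320.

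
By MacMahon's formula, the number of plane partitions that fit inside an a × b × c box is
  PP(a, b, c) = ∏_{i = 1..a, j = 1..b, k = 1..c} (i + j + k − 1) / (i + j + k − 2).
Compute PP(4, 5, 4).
PP(4, 5, 4) = 1646568

Evaluate the triple product over i = 1..4, j = 1..5, k = 1..4. The factors are (2/1) · (3/2) · (4/3) · (5/4) · (3/2) · (4/3) · (5/4) · (6/5) · … (80 factors total). The numerators and denominators telescope so the product is an integer; carrying out the multiplication exactly gives PP(4, 5, 4) = 1646568.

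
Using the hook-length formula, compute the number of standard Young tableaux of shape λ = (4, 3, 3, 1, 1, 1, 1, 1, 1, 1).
# SYT of shape (4, 3, 3, 1, 1, 1, 1, 1, 1, 1) = 205632

Hook-length formula: f^λ = n! / Π hook(c), product over all cells c of the Young diagram. For λ = (4, 3, 3, 1, 1, 1, 1, 1, 1, 1), n = 17 boxes. Hook lengths by row (left-to-right, top-to-bottom): [13, 5, 4, 1]; [11, 3, 2]; [10, 2, 1]; [7]; [6]; [5]; [4]; [3]; [2]; [1]. Product of hooks = 1729728000. So f^λ = 17! / 1729728000 = 355687428096000 / 1729728000 = 205632.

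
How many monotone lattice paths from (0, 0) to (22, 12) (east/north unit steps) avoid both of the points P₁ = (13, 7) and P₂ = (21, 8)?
Number of paths = 375186675

Inclusion–exclusion. Total paths: C(34, 22) = 548354040. Through P₁: C(20, 13)·C(14, 9) = 155195040. Through P₂: C(29, 21)·C(5, 1) = 21460725. Since P₁ is strictly southwest of P₂, a monotone path through both must visit P₁ then P₂; paths through both = C(20, 13)·C(9, 8)·C(5, 1) = 3488400. Avoid both = 548354040 − 155195040 − 21460725 + 3488400 = 375186675.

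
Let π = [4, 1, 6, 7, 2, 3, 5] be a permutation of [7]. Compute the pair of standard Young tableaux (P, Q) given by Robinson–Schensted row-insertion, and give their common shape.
P = [1, 2, 3, 5] / [4, 6, 7];  Q = [1, 3, 4, 7] / [2, 5, 6];  common shape = (4, 3)

Row-insert the values π_1, π_2, … into P one at a time, bumping the leftmost entry strictly greater than the inserted value down to the next row. The recording tableau Q records, in position (i, j), the step at which that cell was added to P.
  Insert 4 (step 1): P = [4];  Q = [1]
  Insert 1 (step 2): P = [1] / [4];  Q = [1] / [2]
  Insert 6 (step 3): P = [1, 6] / [4];  Q = [1, 3] / [2]
  Insert 7 (step 4): P = [1, 6, 7] / [4];  Q = [1, 3, 4] / [2]
  Insert 2 (step 5): P = [1, 2, 7] / [4, 6];  Q = [1, 3, 4] / [2, 5]
  Insert 3 (step 6): P = [1, 2, 3] / [4, 6, 7];  Q = [1, 3, 4] / [2, 5, 6]
  Insert 5 (step 7): P = [1, 2, 3, 5] / [4, 6, 7];  Q = [1, 3, 4, 7] / [2, 5, 6]
Final shape: (4, 3).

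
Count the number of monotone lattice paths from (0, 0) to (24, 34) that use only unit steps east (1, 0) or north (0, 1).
Number of paths = 12832205713993575

A monotone lattice path from (0, 0) to (24, 34) consists of 24 east steps and 34 north steps in some order, so it is determined by which 24 of the 58 steps are east. The count is C(58, 24) = 12832205713993575.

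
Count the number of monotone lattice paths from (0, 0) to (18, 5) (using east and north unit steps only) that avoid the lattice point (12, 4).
Number of paths = 20909

Total paths from (0, 0) to (18, 5): C(23, 18) = 33649. Paths through (12, 4): (paths (0, 0) → (12, 4)) × (paths (12, 4) → (18, 5)) = C(16, 12) · C(7, 6) = 1820 · 7 = 12740. Avoidance count = 33649 − 12740 = 20909.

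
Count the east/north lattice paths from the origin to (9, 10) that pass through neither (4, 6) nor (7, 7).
Number of paths = 39998

Inclusion–exclusion. Total paths: C(19, 9) = 92378. Through P₁: C(10, 4)·C(9, 5) = 26460. Through P₂: C(14, 7)·C(5, 2) = 34320. Since P₁ is strictly southwest of P₂, a monotone path through both must visit P₁ then P₂; paths through both = C(10, 4)·C(4, 3)·C(5, 2) = 8400. Avoid both = 92378 − 26460 − 34320 + 8400 = 39998.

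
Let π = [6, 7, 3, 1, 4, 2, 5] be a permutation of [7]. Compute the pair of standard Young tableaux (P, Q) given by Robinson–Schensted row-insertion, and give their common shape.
P = [1, 2, 5] / [3, 4] / [6, 7];  Q = [1, 2, 7] / [3, 5] / [4, 6];  common shape = (3, 2, 2)

Row-insert the values π_1, π_2, … into P one at a time, bumping the leftmost entry strictly greater than the inserted value down to the next row. The recording tableau Q records, in position (i, j), the step at which that cell was added to P.
  Insert 6 (step 1): P = [6];  Q = [1]
  Insert 7 (step 2): P = [6, 7];  Q = [1, 2]
  Insert 3 (step 3): P = [3, 7] / [6];  Q = [1, 2] / [3]
  Insert 1 (step 4): P = [1, 7] / [3] / [6];  Q = [1, 2] / [3] / [4]
  Insert 4 (step 5): P = [1, 4] / [3, 7] / [6];  Q = [1, 2] / [3, 5] / [4]
  Insert 2 (step 6): P = [1, 2] / [3, 4] / [6, 7];  Q = [1, 2] / [3, 5] / [4, 6]
  Insert 5 (step 7): P = [1, 2, 5] / [3, 4] / [6, 7];  Q = [1, 2, 7] / [3, 5] / [4, 6]
Final shape: (3, 2, 2).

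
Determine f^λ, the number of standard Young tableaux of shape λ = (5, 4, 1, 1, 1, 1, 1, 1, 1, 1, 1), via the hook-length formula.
# SYT of shape (5, 4, 1, 1, 1, 1, 1, 1, 1, 1, 1) = 251328

Hook-length formula: f^λ = n! / Π hook(c), product over all cells c of the Young diagram. For λ = (5, 4, 1, 1, 1, 1, 1, 1, 1, 1, 1), n = 18 boxes. Hook lengths by row (left-to-right, top-to-bottom): [15, 5, 4, 3, 1]; [13, 3, 2, 1]; [9]; [8]; [7]; [6]; [5]; [4]; [3]; [2]; [1]. Product of hooks = 25474176000. So f^λ = 18! / 25474176000 = 6402373705728000 / 25474176000 = 251328.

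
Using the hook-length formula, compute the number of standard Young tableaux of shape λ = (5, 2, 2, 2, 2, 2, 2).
# SYT of shape (5, 2, 2, 2, 2, 2, 2) = 148512

Hook-length formula: f^λ = n! / Π hook(c), product over all cells c of the Young diagram. For λ = (5, 2, 2, 2, 2, 2, 2), n = 17 boxes. Hook lengths by row (left-to-right, top-to-bottom): [11, 10, 3, 2, 1]; [7, 6]; [6, 5]; [5, 4]; [4, 3]; [3, 2]; [2, 1]. Product of hooks = 2395008000. So f^λ = 17! / 2395008000 = 355687428096000 / 2395008000 = 148512.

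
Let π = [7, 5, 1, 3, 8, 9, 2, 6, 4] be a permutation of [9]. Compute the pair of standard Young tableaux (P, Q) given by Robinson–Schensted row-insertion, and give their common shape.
P = [1, 2, 4, 9] / [3, 6] / [5, 8] / [7];  Q = [1, 4, 5, 6] / [2, 8] / [3, 9] / [7];  common shape = (4, 2, 2, 1)

Row-insert the values π_1, π_2, … into P one at a time, bumping the leftmost entry strictly greater than the inserted value down to the next row. The recording tableau Q records, in position (i, j), the step at which that cell was added to P.
  Insert 7 (step 1): P = [7];  Q = [1]
  Insert 5 (step 2): P = [5] / [7];  Q = [1] / [2]
  Insert 1 (step 3): P = [1] / [5] / [7];  Q = [1] / [2] / [3]
  Insert 3 (step 4): P = [1, 3] / [5] / [7];  Q = [1, 4] / [2] / [3]
  Insert 8 (step 5): P = [1, 3, 8] / [5] / [7];  Q = [1, 4, 5] / [2] / [3]
  Insert 9 (step 6): P = [1, 3, 8, 9] / [5] / [7];  Q = [1, 4, 5, 6] / [2] / [3]
  Insert 2 (step 7): P = [1, 2, 8, 9] / [3] / [5] / [7];  Q = [1, 4, 5, 6] / [2] / [3] / [7]
  Insert 6 (step 8): P = [1, 2, 6, 9] / [3, 8] / [5] / [7];  Q = [1, 4, 5, 6] / [2, 8] / [3] / [7]
  Insert 4 (step 9): P = [1, 2, 4, 9] / [3, 6] / [5, 8] / [7];  Q = [1, 4, 5, 6] / [2, 8] / [3, 9] / [7]
Final shape: (4, 2, 2, 1).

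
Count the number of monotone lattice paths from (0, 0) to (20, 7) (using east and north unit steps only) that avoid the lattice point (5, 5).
Number of paths = 853758

Total paths from (0, 0) to (20, 7): C(27, 20) = 888030. Paths through (5, 5): (paths (0, 0) → (5, 5)) × (paths (5, 5) → (20, 7)) = C(10, 5) · C(17, 15) = 252 · 136 = 34272. Avoidance count = 888030 − 34272 = 853758.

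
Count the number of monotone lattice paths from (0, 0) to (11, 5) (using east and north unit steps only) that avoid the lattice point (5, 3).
Number of paths = 2800

Total paths from (0, 0) to (11, 5): C(16, 11) = 4368. Paths through (5, 3): (paths (0, 0) → (5, 3)) × (paths (5, 3) → (11, 5)) = C(8, 5) · C(8, 6) = 56 · 28 = 1568. Avoidance count = 4368 − 1568 = 2800.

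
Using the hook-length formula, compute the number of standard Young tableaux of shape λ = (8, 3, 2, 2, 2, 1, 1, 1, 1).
# SYT of shape (8, 3, 2, 2, 2, 1, 1, 1, 1) = 142849980

Hook-length formula: f^λ = n! / Π hook(c), product over all cells c of the Young diagram. For λ = (8, 3, 2, 2, 2, 1, 1, 1, 1), n = 21 boxes. Hook lengths by row (left-to-right, top-to-bottom): [16, 11, 7, 5, 4, 3, 2, 1]; [10, 5, 1]; [8, 3]; [7, 2]; [6, 1]; [4]; [3]; [2]; [1]. Product of hooks = 357654528000. So f^λ = 21! / 357654528000 = 51090942171709440000 / 357654528000 = 142849980.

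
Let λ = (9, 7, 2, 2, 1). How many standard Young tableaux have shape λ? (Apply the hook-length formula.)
# SYT of shape (9, 7, 2, 2, 1) = 115378830

Hook-length formula: f^λ = n! / Π hook(c), product over all cells c of the Young diagram. For λ = (9, 7, 2, 2, 1), n = 21 boxes. Hook lengths by row (left-to-right, top-to-bottom): [13, 11, 8, 7, 6, 5, 4, 2, 1]; [10, 8, 5, 4, 3, 2, 1]; [4, 2]; [3, 1]; [1]. Product of hooks = 442810368000. So f^λ = 21! / 442810368000 = 51090942171709440000 / 442810368000 = 115378830.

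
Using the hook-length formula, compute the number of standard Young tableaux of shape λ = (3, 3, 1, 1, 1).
# SYT of shape (3, 3, 1, 1, 1) = 120

Hook-length formula: f^λ = n! / Π hook(c), product over all cells c of the Young diagram. For λ = (3, 3, 1, 1, 1), n = 9 boxes. Hook lengths by row (left-to-right, top-to-bottom): [7, 3, 2]; [6, 2, 1]; [3]; [2]; [1]. Product of hooks = 3024. So f^λ = 9! / 3024 = 362880 / 3024 = 120.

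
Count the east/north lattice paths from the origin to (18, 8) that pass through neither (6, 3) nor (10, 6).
Number of paths = 814423

Inclusion–exclusion. Total paths: C(26, 18) = 1562275. Through P₁: C(9, 6)·C(17, 12) = 519792. Through P₂: C(16, 10)·C(10, 8) = 360360. Since P₁ is strictly southwest of P₂, a monotone path through both must visit P₁ then P₂; paths through both = C(9, 6)·C(7, 4)·C(10, 8) = 132300. Avoid both = 1562275 − 519792 − 360360 + 132300 = 814423.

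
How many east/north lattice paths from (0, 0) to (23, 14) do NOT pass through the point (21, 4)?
Number of paths = 6106251900

Total paths from (0, 0) to (23, 14): C(37, 23) = 6107086800. Paths through (21, 4): (paths (0, 0) → (21, 4)) × (paths (21, 4) → (23, 14)) = C(25, 21) · C(12, 2) = 12650 · 66 = 834900. Avoidance count = 6107086800 − 834900 = 6106251900.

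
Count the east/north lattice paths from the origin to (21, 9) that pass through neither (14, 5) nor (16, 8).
Number of paths = 6754764

Inclusion–exclusion. Total paths: C(30, 21) = 14307150. Through P₁: C(19, 14)·C(11, 7) = 3837240. Through P₂: C(24, 16)·C(6, 5) = 4412826. Since P₁ is strictly southwest of P₂, a monotone path through both must visit P₁ then P₂; paths through both = C(19, 14)·C(5, 2)·C(6, 5) = 697680. Avoid both = 14307150 − 3837240 − 4412826 + 697680 = 6754764.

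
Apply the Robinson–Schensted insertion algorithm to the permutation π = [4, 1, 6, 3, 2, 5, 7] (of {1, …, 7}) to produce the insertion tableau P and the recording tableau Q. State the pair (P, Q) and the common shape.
P = [1, 2, 5, 7] / [3, 6] / [4];  Q = [1, 3, 6, 7] / [2, 4] / [5];  common shape = (4, 2, 1)

Row-insert the values π_1, π_2, … into P one at a time, bumping the leftmost entry strictly greater than the inserted value down to the next row. The recording tableau Q records, in position (i, j), the step at which that cell was added to P.
  Insert 4 (step 1): P = [4];  Q = [1]
  Insert 1 (step 2): P = [1] / [4];  Q = [1] / [2]
  Insert 6 (step 3): P = [1, 6] / [4];  Q = [1, 3] / [2]
  Insert 3 (step 4): P = [1, 3] / [4, 6];  Q = [1, 3] / [2, 4]
  Insert 2 (step 5): P = [1, 2] / [3, 6] / [4];  Q = [1, 3] / [2, 4] / [5]
  Insert 5 (step 6): P = [1, 2, 5] / [3, 6] / [4];  Q = [1, 3, 6] / [2, 4] / [5]
  Insert 7 (step 7): P = [1, 2, 5, 7] / [3, 6] / [4];  Q = [1, 3, 6, 7] / [2, 4] / [5]
Final shape: (4, 2, 1).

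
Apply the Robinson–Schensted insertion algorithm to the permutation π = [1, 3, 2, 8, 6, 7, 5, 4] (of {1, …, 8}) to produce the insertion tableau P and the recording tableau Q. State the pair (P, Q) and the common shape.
P = [1, 2, 4, 7] / [3, 5] / [6] / [8];  Q = [1, 2, 4, 6] / [3, 5] / [7] / [8];  common shape = (4, 2, 1, 1)

Row-insert the values π_1, π_2, … into P one at a time, bumping the leftmost entry strictly greater than the inserted value down to the next row. The recording tableau Q records, in position (i, j), the step at which that cell was added to P.
  Insert 1 (step 1): P = [1];  Q = [1]
  Insert 3 (step 2): P = [1, 3];  Q = [1, 2]
  Insert 2 (step 3): P = [1, 2] / [3];  Q = [1, 2] / [3]
  Insert 8 (step 4): P = [1, 2, 8] / [3];  Q = [1, 2, 4] / [3]
  Insert 6 (step 5): P = [1, 2, 6] / [3, 8];  Q = [1, 2, 4] / [3, 5]
  Insert 7 (step 6): P = [1, 2, 6, 7] / [3, 8];  Q = [1, 2, 4, 6] / [3, 5]
  Insert 5 (step 7): P = [1, 2, 5, 7] / [3, 6] / [8];  Q = [1, 2, 4, 6] / [3, 5] / [7]
  Insert 4 (step 8): P = [1, 2, 4, 7] / [3, 5] / [6] / [8];  Q = [1, 2, 4, 6] / [3, 5] / [7] / [8]
Final shape: (4, 2, 1, 1).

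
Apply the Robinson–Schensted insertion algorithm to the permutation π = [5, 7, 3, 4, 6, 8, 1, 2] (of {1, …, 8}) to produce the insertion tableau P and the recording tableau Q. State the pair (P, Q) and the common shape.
P = [1, 2, 6, 8] / [3, 4] / [5, 7];  Q = [1, 2, 5, 6] / [3, 4] / [7, 8];  common shape = (4, 2, 2)

Row-insert the values π_1, π_2, … into P one at a time, bumping the leftmost entry strictly greater than the inserted value down to the next row. The recording tableau Q records, in position (i, j), the step at which that cell was added to P.
  Insert 5 (step 1): P = [5];  Q = [1]
  Insert 7 (step 2): P = [5, 7];  Q = [1, 2]
  Insert 3 (step 3): P = [3, 7] / [5];  Q = [1, 2] / [3]
  Insert 4 (step 4): P = [3, 4] / [5, 7];  Q = [1, 2] / [3, 4]
  Insert 6 (step 5): P = [3, 4, 6] / [5, 7];  Q = [1, 2, 5] / [3, 4]
  Insert 8 (step 6): P = [3, 4, 6, 8] / [5, 7];  Q = [1, 2, 5, 6] / [3, 4]
  Insert 1 (step 7): P = [1, 4, 6, 8] / [3, 7] / [5];  Q = [1, 2, 5, 6] / [3, 4] / [7]
  Insert 2 (step 8): P = [1, 2, 6, 8] / [3, 4] / [5, 7];  Q = [1, 2, 5, 6] / [3, 4] / [7, 8]
Final shape: (4, 2, 2).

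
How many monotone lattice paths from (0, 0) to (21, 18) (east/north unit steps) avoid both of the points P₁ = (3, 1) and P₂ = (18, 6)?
Number of paths = 44175849490

Inclusion–exclusion. Total paths: C(39, 21) = 62359143990. Through P₁: C(4, 3)·C(35, 18) = 18150270600. Through P₂: C(24, 18)·C(15, 3) = 61241180. Since P₁ is strictly southwest of P₂, a monotone path through both must visit P₁ then P₂; paths through both = C(4, 3)·C(20, 15)·C(15, 3) = 28217280. Avoid both = 62359143990 − 18150270600 − 61241180 + 28217280 = 44175849490.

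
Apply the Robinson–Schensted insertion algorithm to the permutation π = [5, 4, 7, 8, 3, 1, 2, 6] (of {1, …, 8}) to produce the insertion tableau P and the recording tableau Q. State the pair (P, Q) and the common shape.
P = [1, 2, 6] / [3, 7, 8] / [4] / [5];  Q = [1, 3, 4] / [2, 7, 8] / [5] / [6];  common shape = (3, 3, 1, 1)

Row-insert the values π_1, π_2, … into P one at a time, bumping the leftmost entry strictly greater than the inserted value down to the next row. The recording tableau Q records, in position (i, j), the step at which that cell was added to P.
  Insert 5 (step 1): P = [5];  Q = [1]
  Insert 4 (step 2): P = [4] / [5];  Q = [1] / [2]
  Insert 7 (step 3): P = [4, 7] / [5];  Q = [1, 3] / [2]
  Insert 8 (step 4): P = [4, 7, 8] / [5];  Q = [1, 3, 4] / [2]
  Insert 3 (step 5): P = [3, 7, 8] / [4] / [5];  Q = [1, 3, 4] / [2] / [5]
  Insert 1 (step 6): P = [1, 7, 8] / [3] / [4] / [5];  Q = [1, 3, 4] / [2] / [5] / [6]
  Insert 2 (step 7): P = [1, 2, 8] / [3, 7] / [4] / [5];  Q = [1, 3, 4] / [2, 7] / [5] / [6]
  Insert 6 (step 8): P = [1, 2, 6] / [3, 7, 8] / [4] / [5];  Q = [1, 3, 4] / [2, 7, 8] / [5] / [6]
Final shape: (3, 3, 1, 1).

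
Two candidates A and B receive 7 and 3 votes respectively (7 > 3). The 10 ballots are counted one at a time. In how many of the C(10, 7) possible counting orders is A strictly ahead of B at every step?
Strict-lead orderings = 48

Total orderings of the 10 votes with 7 for A: C(10, 7) = 120. By the Bertrand ballot formula (Cycle Lemma / reflection principle), the number of orderings in which A is strictly ahead of B throughout is (p − q)/(p + q) · C(p + q, p) = (7 − 3)/(7 + 3) · 120 = 48.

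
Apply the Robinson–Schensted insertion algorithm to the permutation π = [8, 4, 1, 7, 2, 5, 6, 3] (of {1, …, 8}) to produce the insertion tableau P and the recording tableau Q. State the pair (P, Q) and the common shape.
P = [1, 2, 3, 6] / [4, 5] / [7] / [8];  Q = [1, 4, 6, 7] / [2, 5] / [3] / [8];  common shape = (4, 2, 1, 1)

Row-insert the values π_1, π_2, … into P one at a time, bumping the leftmost entry strictly greater than the inserted value down to the next row. The recording tableau Q records, in position (i, j), the step at which that cell was added to P.
  Insert 8 (step 1): P = [8];  Q = [1]
  Insert 4 (step 2): P = [4] / [8];  Q = [1] / [2]
  Insert 1 (step 3): P = [1] / [4] / [8];  Q = [1] / [2] / [3]
  Insert 7 (step 4): P = [1, 7] / [4] / [8];  Q = [1, 4] / [2] / [3]
  Insert 2 (step 5): P = [1, 2] / [4, 7] / [8];  Q = [1, 4] / [2, 5] / [3]
  Insert 5 (step 6): P = [1, 2, 5] / [4, 7] / [8];  Q = [1, 4, 6] / [2, 5] / [3]
  Insert 6 (step 7): P = [1, 2, 5, 6] / [4, 7] / [8];  Q = [1, 4, 6, 7] / [2, 5] / [3]
  Insert 3 (step 8): P = [1, 2, 3, 6] / [4, 5] / [7] / [8];  Q = [1, 4, 6, 7] / [2, 5] / [3] / [8]
Final shape: (4, 2, 1, 1).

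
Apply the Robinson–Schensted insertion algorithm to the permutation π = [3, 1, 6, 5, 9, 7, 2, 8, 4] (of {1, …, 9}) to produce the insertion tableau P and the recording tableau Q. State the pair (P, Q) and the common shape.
P = [1, 2, 4, 8] / [3, 5, 7] / [6, 9];  Q = [1, 3, 5, 8] / [2, 4, 6] / [7, 9];  common shape = (4, 3, 2)

Row-insert the values π_1, π_2, … into P one at a time, bumping the leftmost entry strictly greater than the inserted value down to the next row. The recording tableau Q records, in position (i, j), the step at which that cell was added to P.
  Insert 3 (step 1): P = [3];  Q = [1]
  Insert 1 (step 2): P = [1] / [3];  Q = [1] / [2]
  Insert 6 (step 3): P = [1, 6] / [3];  Q = [1, 3] / [2]
  Insert 5 (step 4): P = [1, 5] / [3, 6];  Q = [1, 3] / [2, 4]
  Insert 9 (step 5): P = [1, 5, 9] / [3, 6];  Q = [1, 3, 5] / [2, 4]
  Insert 7 (step 6): P = [1, 5, 7] / [3, 6, 9];  Q = [1, 3, 5] / [2, 4, 6]
  Insert 2 (step 7): P = [1, 2, 7] / [3, 5, 9] / [6];  Q = [1, 3, 5] / [2, 4, 6] / [7]
  Insert 8 (step 8): P = [1, 2, 7, 8] / [3, 5, 9] / [6];  Q = [1, 3, 5, 8] / [2, 4, 6] / [7]
  Insert 4 (step 9): P = [1, 2, 4, 8] / [3, 5, 7] / [6, 9];  Q = [1, 3, 5, 8] / [2, 4, 6] / [7, 9]
Final shape: (4, 3, 2).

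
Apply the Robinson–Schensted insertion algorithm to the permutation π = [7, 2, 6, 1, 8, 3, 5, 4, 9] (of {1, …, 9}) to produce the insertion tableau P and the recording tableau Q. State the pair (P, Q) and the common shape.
P = [1, 3, 4, 9] / [2, 5, 8] / [6] / [7];  Q = [1, 3, 5, 9] / [2, 6, 7] / [4] / [8];  common shape = (4, 3, 1, 1)

Row-insert the values π_1, π_2, … into P one at a time, bumping the leftmost entry strictly greater than the inserted value down to the next row. The recording tableau Q records, in position (i, j), the step at which that cell was added to P.
  Insert 7 (step 1): P = [7];  Q = [1]
  Insert 2 (step 2): P = [2] / [7];  Q = [1] / [2]
  Insert 6 (step 3): P = [2, 6] / [7];  Q = [1, 3] / [2]
  Insert 1 (step 4): P = [1, 6] / [2] / [7];  Q = [1, 3] / [2] / [4]
  Insert 8 (step 5): P = [1, 6, 8] / [2] / [7];  Q = [1, 3, 5] / [2] / [4]
  Insert 3 (step 6): P = [1, 3, 8] / [2, 6] / [7];  Q = [1, 3, 5] / [2, 6] / [4]
  Insert 5 (step 7): P = [1, 3, 5] / [2, 6, 8] / [7];  Q = [1, 3, 5] / [2, 6, 7] / [4]
  Insert 4 (step 8): P = [1, 3, 4] / [2, 5, 8] / [6] / [7];  Q = [1, 3, 5] / [2, 6, 7] / [4] / [8]
  Insert 9 (step 9): P = [1, 3, 4, 9] / [2, 5, 8] / [6] / [7];  Q = [1, 3, 5, 9] / [2, 6, 7] / [4] / [8]
Final shape: (4, 3, 1, 1).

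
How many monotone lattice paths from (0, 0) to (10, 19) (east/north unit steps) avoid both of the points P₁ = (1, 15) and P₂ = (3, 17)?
Number of paths = 19980986

Inclusion–exclusion. Total paths: C(29, 10) = 20030010. Through P₁: C(16, 1)·C(13, 9) = 11440. Through P₂: C(20, 3)·C(9, 7) = 41040. Since P₁ is strictly southwest of P₂, a monotone path through both must visit P₁ then P₂; paths through both = C(16, 1)·C(4, 2)·C(9, 7) = 3456. Avoid both = 20030010 − 11440 − 41040 + 3456 = 19980986.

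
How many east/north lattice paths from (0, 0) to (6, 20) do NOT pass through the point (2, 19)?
Number of paths = 229180

Total paths from (0, 0) to (6, 20): C(26, 6) = 230230. Paths through (2, 19): (paths (0, 0) → (2, 19)) × (paths (2, 19) → (6, 20)) = C(21, 2) · C(5, 4) = 210 · 5 = 1050. Avoidance count = 230230 − 1050 = 229180.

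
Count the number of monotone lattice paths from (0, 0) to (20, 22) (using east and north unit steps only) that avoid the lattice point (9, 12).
Number of paths = 410117793540

Total paths from (0, 0) to (20, 22): C(42, 20) = 513791607420. Paths through (9, 12): (paths (0, 0) → (9, 12)) × (paths (9, 12) → (20, 22)) = C(21, 9) · C(21, 11) = 293930 · 352716 = 103673813880. Avoidance count = 513791607420 − 103673813880 = 410117793540.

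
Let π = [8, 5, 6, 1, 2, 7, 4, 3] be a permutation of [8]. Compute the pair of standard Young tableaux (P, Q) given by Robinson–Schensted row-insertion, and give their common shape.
P = [1, 2, 3] / [4, 6, 7] / [5] / [8];  Q = [1, 3, 6] / [2, 5, 7] / [4] / [8];  common shape = (3, 3, 1, 1)

Row-insert the values π_1, π_2, … into P one at a time, bumping the leftmost entry strictly greater than the inserted value down to the next row. The recording tableau Q records, in position (i, j), the step at which that cell was added to P.
  Insert 8 (step 1): P = [8];  Q = [1]
  Insert 5 (step 2): P = [5] / [8];  Q = [1] / [2]
  Insert 6 (step 3): P = [5, 6] / [8];  Q = [1, 3] / [2]
  Insert 1 (step 4): P = [1, 6] / [5] / [8];  Q = [1, 3] / [2] / [4]
  Insert 2 (step 5): P = [1, 2] / [5, 6] / [8];  Q = [1, 3] / [2, 5] / [4]
  Insert 7 (step 6): P = [1, 2, 7] / [5, 6] / [8];  Q = [1, 3, 6] / [2, 5] / [4]
  Insert 4 (step 7): P = [1, 2, 4] / [5, 6, 7] / [8];  Q = [1, 3, 6] / [2, 5, 7] / [4]
  Insert 3 (step 8): P = [1, 2, 3] / [4, 6, 7] / [5] / [8];  Q = [1, 3, 6] / [2, 5, 7] / [4] / [8]
Final shape: (3, 3, 1, 1).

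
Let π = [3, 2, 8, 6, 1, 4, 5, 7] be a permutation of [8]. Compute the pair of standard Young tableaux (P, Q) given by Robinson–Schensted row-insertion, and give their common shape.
P = [1, 4, 5, 7] / [2, 6] / [3, 8];  Q = [1, 3, 7, 8] / [2, 4] / [5, 6];  common shape = (4, 2, 2)

Row-insert the values π_1, π_2, … into P one at a time, bumping the leftmost entry strictly greater than the inserted value down to the next row. The recording tableau Q records, in position (i, j), the step at which that cell was added to P.
  Insert 3 (step 1): P = [3];  Q = [1]
  Insert 2 (step 2): P = [2] / [3];  Q = [1] / [2]
  Insert 8 (step 3): P = [2, 8] / [3];  Q = [1, 3] / [2]
  Insert 6 (step 4): P = [2, 6] / [3, 8];  Q = [1, 3] / [2, 4]
  Insert 1 (step 5): P = [1, 6] / [2, 8] / [3];  Q = [1, 3] / [2, 4] / [5]
  Insert 4 (step 6): P = [1, 4] / [2, 6] / [3, 8];  Q = [1, 3] / [2, 4] / [5, 6]
  Insert 5 (step 7): P = [1, 4, 5] / [2, 6] / [3, 8];  Q = [1, 3, 7] / [2, 4] / [5, 6]
  Insert 7 (step 8): P = [1, 4, 5, 7] / [2, 6] / [3, 8];  Q = [1, 3, 7, 8] / [2, 4] / [5, 6]
Final shape: (4, 2, 2).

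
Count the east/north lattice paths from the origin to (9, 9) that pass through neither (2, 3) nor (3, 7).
Number of paths = 29500

Inclusion–exclusion. Total paths: C(18, 9) = 48620. Through P₁: C(5, 2)·C(13, 7) = 17160. Through P₂: C(10, 3)·C(8, 6) = 3360. Since P₁ is strictly southwest of P₂, a monotone path through both must visit P₁ then P₂; paths through both = C(5, 2)·C(5, 1)·C(8, 6) = 1400. Avoid both = 48620 − 17160 − 3360 + 1400 = 29500.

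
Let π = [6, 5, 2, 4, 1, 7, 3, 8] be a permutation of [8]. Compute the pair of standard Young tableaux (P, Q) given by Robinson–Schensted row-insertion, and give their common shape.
P = [1, 3, 7, 8] / [2, 4] / [5] / [6];  Q = [1, 4, 6, 8] / [2, 7] / [3] / [5];  common shape = (4, 2, 1, 1)

Row-insert the values π_1, π_2, … into P one at a time, bumping the leftmost entry strictly greater than the inserted value down to the next row. The recording tableau Q records, in position (i, j), the step at which that cell was added to P.
  Insert 6 (step 1): P = [6];  Q = [1]
  Insert 5 (step 2): P = [5] / [6];  Q = [1] / [2]
  Insert 2 (step 3): P = [2] / [5] / [6];  Q = [1] / [2] / [3]
  Insert 4 (step 4): P = [2, 4] / [5] / [6];  Q = [1, 4] / [2] / [3]
  Insert 1 (step 5): P = [1, 4] / [2] / [5] / [6];  Q = [1, 4] / [2] / [3] / [5]
  Insert 7 (step 6): P = [1, 4, 7] / [2] / [5] / [6];  Q = [1, 4, 6] / [2] / [3] / [5]
  Insert 3 (step 7): P = [1, 3, 7] / [2, 4] / [5] / [6];  Q = [1, 4, 6] / [2, 7] / [3] / [5]
  Insert 8 (step 8): P = [1, 3, 7, 8] / [2, 4] / [5] / [6];  Q = [1, 4, 6, 8] / [2, 7] / [3] / [5]
Final shape: (4, 2, 1, 1).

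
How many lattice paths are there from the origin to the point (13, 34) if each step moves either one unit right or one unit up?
Number of paths = 140676848445

A monotone lattice path from (0, 0) to (13, 34) consists of 13 east steps and 34 north steps in some order, so it is determined by which 13 of the 47 steps are east. The count is C(47, 13) = 140676848445.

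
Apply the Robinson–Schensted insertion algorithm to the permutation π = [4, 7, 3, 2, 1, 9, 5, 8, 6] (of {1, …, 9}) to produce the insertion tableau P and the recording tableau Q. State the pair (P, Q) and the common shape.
P = [1, 5, 6] / [2, 7, 8] / [3, 9] / [4];  Q = [1, 2, 6] / [3, 7, 8] / [4, 9] / [5];  common shape = (3, 3, 2, 1)

Row-insert the values π_1, π_2, … into P one at a time, bumping the leftmost entry strictly greater than the inserted value down to the next row. The recording tableau Q records, in position (i, j), the step at which that cell was added to P.
  Insert 4 (step 1): P = [4];  Q = [1]
  Insert 7 (step 2): P = [4, 7];  Q = [1, 2]
  Insert 3 (step 3): P = [3, 7] / [4];  Q = [1, 2] / [3]
  Insert 2 (step 4): P = [2, 7] / [3] / [4];  Q = [1, 2] / [3] / [4]
  Insert 1 (step 5): P = [1, 7] / [2] / [3] / [4];  Q = [1, 2] / [3] / [4] / [5]
  Insert 9 (step 6): P = [1, 7, 9] / [2] / [3] / [4];  Q = [1, 2, 6] / [3] / [4] / [5]
  Insert 5 (step 7): P = [1, 5, 9] / [2, 7] / [3] / [4];  Q = [1, 2, 6] / [3, 7] / [4] / [5]
  Insert 8 (step 8): P = [1, 5, 8] / [2, 7, 9] / [3] / [4];  Q = [1, 2, 6] / [3, 7, 8] / [4] / [5]
  Insert 6 (step 9): P = [1, 5, 6] / [2, 7, 8] / [3, 9] / [4];  Q = [1, 2, 6] / [3, 7, 8] / [4, 9] / [5]
Final shape: (3, 3, 2, 1).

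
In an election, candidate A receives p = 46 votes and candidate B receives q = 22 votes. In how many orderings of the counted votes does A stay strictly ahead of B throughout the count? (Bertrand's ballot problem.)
Strict-lead orderings = 141521997156845760

Total orderings of the 68 votes with 46 for A: C(68, 46) = 400978991944396320. By the Bertrand ballot formula (Cycle Lemma / reflection principle), the number of orderings in which A is strictly ahead of B throughout is (p − q)/(p + q) · C(p + q, p) = (46 − 22)/(46 + 22) · 400978991944396320 = 141521997156845760.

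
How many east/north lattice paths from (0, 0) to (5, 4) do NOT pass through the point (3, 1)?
Number of paths = 86

Total paths from (0, 0) to (5, 4): C(9, 5) = 126. Paths through (3, 1): (paths (0, 0) → (3, 1)) × (paths (3, 1) → (5, 4)) = C(4, 3) · C(5, 2) = 4 · 10 = 40. Avoidance count = 126 − 40 = 86.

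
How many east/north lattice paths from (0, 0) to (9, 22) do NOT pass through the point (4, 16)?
Number of paths = 17921685

Total paths from (0, 0) to (9, 22): C(31, 9) = 20160075. Paths through (4, 16): (paths (0, 0) → (4, 16)) × (paths (4, 16) → (9, 22)) = C(20, 4) · C(11, 5) = 4845 · 462 = 2238390. Avoidance count = 20160075 − 2238390 = 17921685.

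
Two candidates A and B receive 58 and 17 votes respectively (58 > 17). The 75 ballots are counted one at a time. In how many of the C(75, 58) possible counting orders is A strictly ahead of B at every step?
Strict-lead orderings = 16221619674018228

Total orderings of the 75 votes with 58 for A: C(75, 58) = 29673694525643100. By the Bertrand ballot formula (Cycle Lemma / reflection principle), the number of orderings in which A is strictly ahead of B throughout is (p − q)/(p + q) · C(p + q, p) = (58 − 17)/(58 + 17) · 29673694525643100 = 16221619674018228.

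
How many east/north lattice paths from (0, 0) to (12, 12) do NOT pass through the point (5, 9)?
Number of paths = 2463916

Total paths from (0, 0) to (12, 12): C(24, 12) = 2704156. Paths through (5, 9): (paths (0, 0) → (5, 9)) × (paths (5, 9) → (12, 12)) = C(14, 5) · C(10, 7) = 2002 · 120 = 240240. Avoidance count = 2704156 − 240240 = 2463916.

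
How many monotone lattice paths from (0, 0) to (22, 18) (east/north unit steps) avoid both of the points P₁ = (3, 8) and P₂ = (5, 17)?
Number of paths = 110074999488

Inclusion–exclusion. Total paths: C(40, 22) = 113380261800. Through P₁: C(11, 3)·C(29, 19) = 3304951650. Through P₂: C(22, 5)·C(18, 17) = 474012. Since P₁ is strictly southwest of P₂, a monotone path through both must visit P₁ then P₂; paths through both = C(11, 3)·C(11, 2)·C(18, 17) = 163350. Avoid both = 113380261800 − 3304951650 − 474012 + 163350 = 110074999488.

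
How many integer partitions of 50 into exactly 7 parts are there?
p(50, 7 parts) = 8946

Partitions of n into exactly k parts are in bijection with partitions of n − k into at most k parts (subtract 1 from each part). So p(50, exactly 7) = p(43, parts ≤ 7). Computing via the recurrence p(m, j) = p(m, j−1) + p(m−j, j) gives 8946.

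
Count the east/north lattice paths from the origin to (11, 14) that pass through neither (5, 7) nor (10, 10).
Number of paths = 2396308

Inclusion–exclusion. Total paths: C(25, 11) = 4457400. Through P₁: C(12, 5)·C(13, 6) = 1359072. Through P₂: C(20, 10)·C(5, 1) = 923780. Since P₁ is strictly southwest of P₂, a monotone path through both must visit P₁ then P₂; paths through both = C(12, 5)·C(8, 5)·C(5, 1) = 221760. Avoid both = 4457400 − 1359072 − 923780 + 221760 = 2396308.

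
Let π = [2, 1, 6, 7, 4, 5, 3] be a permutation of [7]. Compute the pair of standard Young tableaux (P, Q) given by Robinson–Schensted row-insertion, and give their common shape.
P = [1, 3, 5] / [2, 4, 7] / [6];  Q = [1, 3, 4] / [2, 5, 6] / [7];  common shape = (3, 3, 1)

Row-insert the values π_1, π_2, … into P one at a time, bumping the leftmost entry strictly greater than the inserted value down to the next row. The recording tableau Q records, in position (i, j), the step at which that cell was added to P.
  Insert 2 (step 1): P = [2];  Q = [1]
  Insert 1 (step 2): P = [1] / [2];  Q = [1] / [2]
  Insert 6 (step 3): P = [1, 6] / [2];  Q = [1, 3] / [2]
  Insert 7 (step 4): P = [1, 6, 7] / [2];  Q = [1, 3, 4] / [2]
  Insert 4 (step 5): P = [1, 4, 7] / [2, 6];  Q = [1, 3, 4] / [2, 5]
  Insert 5 (step 6): P = [1, 4, 5] / [2, 6, 7];  Q = [1, 3, 4] / [2, 5, 6]
  Insert 3 (step 7): P = [1, 3, 5] / [2, 4, 7] / [6];  Q = [1, 3, 4] / [2, 5, 6] / [7]
Final shape: (3, 3, 1).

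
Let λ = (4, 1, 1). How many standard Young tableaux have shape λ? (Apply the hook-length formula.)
# SYT of shape (4, 1, 1) = 10

Hook-length formula: f^λ = n! / Π hook(c), product over all cells c of the Young diagram. For λ = (4, 1, 1), n = 6 boxes. Hook lengths by row (left-to-right, top-to-bottom): [6, 3, 2, 1]; [2]; [1]. Product of hooks = 72. So f^λ = 6! / 72 = 720 / 72 = 10.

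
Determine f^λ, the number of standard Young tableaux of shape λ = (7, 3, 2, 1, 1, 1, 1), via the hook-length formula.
# SYT of shape (7, 3, 2, 1, 1, 1, 1) = 404250

Hook-length formula: f^λ = n! / Π hook(c), product over all cells c of the Young diagram. For λ = (7, 3, 2, 1, 1, 1, 1), n = 16 boxes. Hook lengths by row (left-to-right, top-to-bottom): [13, 8, 6, 4, 3, 2, 1]; [8, 3, 1]; [6, 1]; [4]; [3]; [2]; [1]. Product of hooks = 51757056. So f^λ = 16! / 51757056 = 20922789888000 / 51757056 = 404250.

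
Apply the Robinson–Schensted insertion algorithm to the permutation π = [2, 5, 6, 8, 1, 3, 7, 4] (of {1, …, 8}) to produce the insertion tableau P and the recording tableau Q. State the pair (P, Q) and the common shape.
P = [1, 3, 4, 7] / [2, 5, 6] / [8];  Q = [1, 2, 3, 4] / [5, 6, 7] / [8];  common shape = (4, 3, 1)

Row-insert the values π_1, π_2, … into P one at a time, bumping the leftmost entry strictly greater than the inserted value down to the next row. The recording tableau Q records, in position (i, j), the step at which that cell was added to P.
  Insert 2 (step 1): P = [2];  Q = [1]
  Insert 5 (step 2): P = [2, 5];  Q = [1, 2]
  Insert 6 (step 3): P = [2, 5, 6];  Q = [1, 2, 3]
  Insert 8 (step 4): P = [2, 5, 6, 8];  Q = [1, 2, 3, 4]
  Insert 1 (step 5): P = [1, 5, 6, 8] / [2];  Q = [1, 2, 3, 4] / [5]
  Insert 3 (step 6): P = [1, 3, 6, 8] / [2, 5];  Q = [1, 2, 3, 4] / [5, 6]
  Insert 7 (step 7): P = [1, 3, 6, 7] / [2, 5, 8];  Q = [1, 2, 3, 4] / [5, 6, 7]
  Insert 4 (step 8): P = [1, 3, 4, 7] / [2, 5, 6] / [8];  Q = [1, 2, 3, 4] / [5, 6, 7] / [8]
Final shape: (4, 3, 1).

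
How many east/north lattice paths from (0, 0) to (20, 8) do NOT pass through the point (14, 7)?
Number of paths = 2294145

Total paths from (0, 0) to (20, 8): C(28, 20) = 3108105. Paths through (14, 7): (paths (0, 0) → (14, 7)) × (paths (14, 7) → (20, 8)) = C(21, 14) · C(7, 6) = 116280 · 7 = 813960. Avoidance count = 3108105 − 813960 = 2294145.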